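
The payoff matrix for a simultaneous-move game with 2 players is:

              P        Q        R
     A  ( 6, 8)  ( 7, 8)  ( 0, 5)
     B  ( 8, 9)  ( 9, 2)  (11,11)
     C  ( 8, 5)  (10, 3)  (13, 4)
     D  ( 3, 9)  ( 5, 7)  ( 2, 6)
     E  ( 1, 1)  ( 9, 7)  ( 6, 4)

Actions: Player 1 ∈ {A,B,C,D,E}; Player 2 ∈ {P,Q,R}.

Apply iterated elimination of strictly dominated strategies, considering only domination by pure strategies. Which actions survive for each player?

P1 drop A (B beats it: P:8>6 Q:9>7 R:11>0)
P1 drop D (B beats it: P:8>3 Q:9>5 R:11>2)
P1 drop E (C beats it: P:8>1 Q:10>9 R:13>6)
P2 drop Q (P beats it: B:9>2 C:5>3)
P1→{B,C} P2→{P,R}

Survivors P1:{B,C} P2:{P,R}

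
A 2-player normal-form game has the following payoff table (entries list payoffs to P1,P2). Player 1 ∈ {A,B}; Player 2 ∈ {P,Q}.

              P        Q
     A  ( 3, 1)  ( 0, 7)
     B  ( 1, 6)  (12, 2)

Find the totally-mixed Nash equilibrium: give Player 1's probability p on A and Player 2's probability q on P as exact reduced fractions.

P1 mixes 2/5 on A; P2 mixes 6/7 on P

P1 indiff ⇒ q·3+(1-q)·0 = q·1+(1-q)·12 ⇒ q(2) = (1-q)(12) ⇒ q = 6/7
P2 indiff ⇒ p·1+(1-p)·6 = p·7+(1-p)·2 ⇒ p(-6) = (1-p)(-4) ⇒ p = 2/5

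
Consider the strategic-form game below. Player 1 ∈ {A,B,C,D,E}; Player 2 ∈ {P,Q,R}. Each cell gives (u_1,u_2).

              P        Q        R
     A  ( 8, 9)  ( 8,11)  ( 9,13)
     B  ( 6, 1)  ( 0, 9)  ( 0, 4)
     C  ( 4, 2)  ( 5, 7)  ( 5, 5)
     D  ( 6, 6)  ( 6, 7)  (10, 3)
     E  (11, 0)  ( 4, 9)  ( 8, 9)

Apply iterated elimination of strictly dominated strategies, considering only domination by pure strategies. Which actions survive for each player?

IESDS → P1:{A,D} P2:{Q,R}

P1 drop B (A beats it: P:8>6 Q:8>0 R:9>0)
P1 drop C (A beats it: P:8>4 Q:8>5 R:9>5)
P2 drop P (Q beats it: A:11>9 D:7>6 E:9>0)
P1 drop E (A beats it: Q:8>4 R:9>8)
P1→{A,D} P2→{Q,R}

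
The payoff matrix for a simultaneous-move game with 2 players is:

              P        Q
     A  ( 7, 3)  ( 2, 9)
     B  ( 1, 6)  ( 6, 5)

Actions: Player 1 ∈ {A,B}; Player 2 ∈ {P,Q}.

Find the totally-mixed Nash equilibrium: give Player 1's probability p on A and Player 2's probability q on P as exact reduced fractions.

P1 indiff ⇒ q·7+(1-q)·2 = q·1+(1-q)·6 ⇒ q(6) = (1-q)(4) ⇒ q = 2/5
P2 indiff ⇒ p·3+(1-p)·6 = p·9+(1-p)·5 ⇒ p(-6) = (1-p)(-1) ⇒ p = 1/7

p=1/7, q=2/5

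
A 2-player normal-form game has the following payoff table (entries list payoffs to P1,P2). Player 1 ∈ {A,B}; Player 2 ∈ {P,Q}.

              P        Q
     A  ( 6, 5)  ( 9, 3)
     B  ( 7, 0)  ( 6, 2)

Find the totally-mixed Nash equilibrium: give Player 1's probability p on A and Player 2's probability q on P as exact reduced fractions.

p=1/2, q=3/4

P1 indiff ⇒ q·6+(1-q)·9 = q·7+(1-q)·6 ⇒ q(-1) = (1-q)(-3) ⇒ q = 3/4
P2 indiff ⇒ p·5+(1-p)·0 = p·3+(1-p)·2 ⇒ p(2) = (1-p)(2) ⇒ p = 1/2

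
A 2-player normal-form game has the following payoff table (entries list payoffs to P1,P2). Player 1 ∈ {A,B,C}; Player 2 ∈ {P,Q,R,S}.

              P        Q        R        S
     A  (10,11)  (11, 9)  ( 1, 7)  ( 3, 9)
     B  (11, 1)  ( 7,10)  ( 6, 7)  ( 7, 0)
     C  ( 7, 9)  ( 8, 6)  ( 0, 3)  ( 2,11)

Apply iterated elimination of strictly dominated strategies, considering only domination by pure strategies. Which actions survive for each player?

P1 drop C (A beats it: P:10>7 Q:11>8 R:1>0 S:3>2)
P2 drop R (Q beats it: A:9>7 B:10>7)
P2 drop S (P beats it: A:11>9 B:1>0)
P1→{A,B} P2→{P,Q}

IESDS → P1:{A,B} P2:{P,Q}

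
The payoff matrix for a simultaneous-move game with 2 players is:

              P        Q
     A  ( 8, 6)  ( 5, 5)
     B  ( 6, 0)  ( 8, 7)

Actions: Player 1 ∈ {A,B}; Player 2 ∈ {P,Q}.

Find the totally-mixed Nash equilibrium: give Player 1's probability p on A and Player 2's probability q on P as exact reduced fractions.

P1 indiff ⇒ q·8+(1-q)·5 = q·6+(1-q)·8 ⇒ q(2) = (1-q)(3) ⇒ q = 3/5
P2 indiff ⇒ p·6+(1-p)·0 = p·5+(1-p)·7 ⇒ p(1) = (1-p)(7) ⇒ p = 7/8

p=7/8, q=3/5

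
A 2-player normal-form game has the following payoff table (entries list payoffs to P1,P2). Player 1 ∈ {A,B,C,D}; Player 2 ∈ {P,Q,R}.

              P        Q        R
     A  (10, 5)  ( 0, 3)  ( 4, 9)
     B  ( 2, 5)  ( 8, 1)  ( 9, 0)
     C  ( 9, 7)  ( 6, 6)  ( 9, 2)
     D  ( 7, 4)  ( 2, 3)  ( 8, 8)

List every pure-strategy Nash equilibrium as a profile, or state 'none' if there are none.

(A,P): not NE [P2→R gives 9>5]
(A,Q): not NE [P1→B gives 8>0; P2→R gives 9>3]
(A,R): not NE [P1→C gives 9>4]
(B,P): not NE [P1→A gives 10>2]
(B,Q): not NE [P2→P gives 5>1]
(B,R): not NE [P2→P gives 5>0]
(C,P): not NE [P1→A gives 10>9]
(C,Q): not NE [P1→B gives 8>6; P2→P gives 7>6]
(C,R): not NE [P2→P gives 7>2]
(D,P): not NE [P1→A gives 10>7; P2→R gives 8>4]
(D,Q): not NE [P1→B gives 8>2; P2→R gives 8>3]
(D,R): not NE [P1→C gives 9>8]

No pure NE.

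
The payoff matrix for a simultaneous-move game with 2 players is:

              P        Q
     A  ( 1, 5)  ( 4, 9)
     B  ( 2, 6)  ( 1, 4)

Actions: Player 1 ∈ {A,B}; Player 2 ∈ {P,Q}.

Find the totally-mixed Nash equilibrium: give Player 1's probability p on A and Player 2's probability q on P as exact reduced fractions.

P1 mixes 1/3 on A; P2 mixes 3/4 on P

P1 indiff ⇒ q·1+(1-q)·4 = q·2+(1-q)·1 ⇒ q(-1) = (1-q)(-3) ⇒ q = 3/4
P2 indiff ⇒ p·5+(1-p)·6 = p·9+(1-p)·4 ⇒ p(-4) = (1-p)(-2) ⇒ p = 1/3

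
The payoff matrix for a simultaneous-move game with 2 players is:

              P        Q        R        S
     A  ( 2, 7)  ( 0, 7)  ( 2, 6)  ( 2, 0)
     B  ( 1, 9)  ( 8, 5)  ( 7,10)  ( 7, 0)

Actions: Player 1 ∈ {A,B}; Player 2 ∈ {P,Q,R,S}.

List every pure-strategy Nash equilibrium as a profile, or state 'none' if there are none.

Nash profiles: (A,P), (B,R)

(A,P): NE
(A,Q): not NE [P1→B gives 8>0]
(A,R): not NE [P1→B gives 7>2; P2→Q gives 7>6]
(A,S): not NE [P1→B gives 7>2; P2→Q gives 7>0]
(B,P): not NE [P1→A gives 2>1; P2→R gives 10>9]
(B,Q): not NE [P2→R gives 10>5]
(B,R): NE
(B,S): not NE [P2→R gives 10>0]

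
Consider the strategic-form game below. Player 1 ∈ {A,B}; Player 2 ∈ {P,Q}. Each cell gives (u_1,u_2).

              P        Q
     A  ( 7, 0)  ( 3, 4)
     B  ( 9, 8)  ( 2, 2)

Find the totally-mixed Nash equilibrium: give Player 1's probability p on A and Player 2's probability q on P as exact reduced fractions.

P1 indiff ⇒ q·7+(1-q)·3 = q·9+(1-q)·2 ⇒ q(-2) = (1-q)(-1) ⇒ q = 1/3
P2 indiff ⇒ p·0+(1-p)·8 = p·4+(1-p)·2 ⇒ p(-4) = (1-p)(-6) ⇒ p = 3/5

(p,q) = (3/5, 1/3)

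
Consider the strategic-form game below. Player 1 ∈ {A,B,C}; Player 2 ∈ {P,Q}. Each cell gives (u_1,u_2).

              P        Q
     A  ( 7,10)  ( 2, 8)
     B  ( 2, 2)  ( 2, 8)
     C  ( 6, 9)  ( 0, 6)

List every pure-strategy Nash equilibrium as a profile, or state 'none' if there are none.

(A,P): NE
(A,Q): not NE [P2→P gives 10>8]
(B,P): not NE [P1→A gives 7>2; P2→Q gives 8>2]
(B,Q): NE
(C,P): not NE [P1→A gives 7>6]
(C,Q): not NE [P1→B gives 2>0; P2→P gives 9>6]

Nash profiles: (A,P), (B,Q)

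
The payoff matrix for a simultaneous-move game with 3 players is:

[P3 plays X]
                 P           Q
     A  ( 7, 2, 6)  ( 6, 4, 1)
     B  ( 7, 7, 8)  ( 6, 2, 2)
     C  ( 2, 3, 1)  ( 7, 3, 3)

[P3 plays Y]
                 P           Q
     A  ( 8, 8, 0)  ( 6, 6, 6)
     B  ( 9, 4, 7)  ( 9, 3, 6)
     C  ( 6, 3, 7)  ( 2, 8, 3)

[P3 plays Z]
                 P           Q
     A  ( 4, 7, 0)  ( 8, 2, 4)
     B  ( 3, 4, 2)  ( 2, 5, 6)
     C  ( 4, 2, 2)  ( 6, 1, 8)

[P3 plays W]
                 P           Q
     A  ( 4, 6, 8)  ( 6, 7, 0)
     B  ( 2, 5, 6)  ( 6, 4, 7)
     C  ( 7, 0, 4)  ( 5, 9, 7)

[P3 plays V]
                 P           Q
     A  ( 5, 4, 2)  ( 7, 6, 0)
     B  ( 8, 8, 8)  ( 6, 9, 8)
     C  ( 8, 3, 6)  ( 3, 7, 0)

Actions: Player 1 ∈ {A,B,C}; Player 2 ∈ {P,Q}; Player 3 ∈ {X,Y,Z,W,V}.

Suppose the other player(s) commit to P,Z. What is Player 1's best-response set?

BR_1 = {A,C}

u_1(A vs P,Z) = 4
u_1(B vs P,Z) = 3
u_1(C vs P,Z) = 4
max payoff 4 at {A,C}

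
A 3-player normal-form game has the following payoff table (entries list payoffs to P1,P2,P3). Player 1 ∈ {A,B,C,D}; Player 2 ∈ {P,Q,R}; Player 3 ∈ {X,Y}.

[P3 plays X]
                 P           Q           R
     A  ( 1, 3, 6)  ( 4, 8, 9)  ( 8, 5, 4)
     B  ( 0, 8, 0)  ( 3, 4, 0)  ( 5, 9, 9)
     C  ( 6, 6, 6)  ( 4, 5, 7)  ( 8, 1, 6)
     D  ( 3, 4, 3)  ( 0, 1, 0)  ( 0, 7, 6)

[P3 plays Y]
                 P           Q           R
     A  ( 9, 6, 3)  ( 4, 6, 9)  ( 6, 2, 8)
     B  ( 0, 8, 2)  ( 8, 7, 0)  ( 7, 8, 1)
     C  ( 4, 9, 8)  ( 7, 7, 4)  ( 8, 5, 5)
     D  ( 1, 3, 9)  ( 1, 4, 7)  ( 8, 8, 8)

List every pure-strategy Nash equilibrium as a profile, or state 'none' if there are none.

(A,P,X): not NE [P1→C gives 6>1; P2→Q gives 8>3]
(A,P,Y): not NE [P3→X gives 6>3]
(A,Q,X): NE
(A,Q,Y): not NE [P1→B gives 8>4]
(A,R,X): not NE [P2→Q gives 8>5; P3→Y gives 8>4]
(A,R,Y): not NE [P1→D gives 8>6; P2→Q gives 6>2]
(B,P,X): not NE [P1→C gives 6>0; P2→R gives 9>8; P3→Y gives 2>0]
(B,P,Y): not NE [P1→A gives 9>0]
(B,Q,X): not NE [P1→C gives 4>3; P2→R gives 9>4]
(B,Q,Y): not NE [P2→R gives 8>7]
(B,R,X): not NE [P1→C gives 8>5]
(B,R,Y): not NE [P1→D gives 8>7; P3→X gives 9>1]
(C,P,X): not NE [P3→Y gives 8>6]
(C,P,Y): not NE [P1→A gives 9>4]
(C,Q,X): not NE [P2→P gives 6>5]
(C,Q,Y): not NE [P1→B gives 8>7; P2→P gives 9>7; P3→X gives 7>4]
(C,R,X): not NE [P2→P gives 6>1]
(C,R,Y): not NE [P2→P gives 9>5; P3→X gives 6>5]
(D,P,X): not NE [P1→C gives 6>3; P2→R gives 7>4; P3→Y gives 9>3]
(D,P,Y): not NE [P1→A gives 9>1; P2→R gives 8>3]
(D,Q,X): not NE [P1→C gives 4>0; P2→R gives 7>1; P3→Y gives 7>0]
(D,Q,Y): not NE [P1→B gives 8>1; P2→R gives 8>4]
(D,R,X): not NE [P1→C gives 8>0; P3→Y gives 8>6]
(D,R,Y): NE

Nash profiles: (A,Q,X), (D,R,Y)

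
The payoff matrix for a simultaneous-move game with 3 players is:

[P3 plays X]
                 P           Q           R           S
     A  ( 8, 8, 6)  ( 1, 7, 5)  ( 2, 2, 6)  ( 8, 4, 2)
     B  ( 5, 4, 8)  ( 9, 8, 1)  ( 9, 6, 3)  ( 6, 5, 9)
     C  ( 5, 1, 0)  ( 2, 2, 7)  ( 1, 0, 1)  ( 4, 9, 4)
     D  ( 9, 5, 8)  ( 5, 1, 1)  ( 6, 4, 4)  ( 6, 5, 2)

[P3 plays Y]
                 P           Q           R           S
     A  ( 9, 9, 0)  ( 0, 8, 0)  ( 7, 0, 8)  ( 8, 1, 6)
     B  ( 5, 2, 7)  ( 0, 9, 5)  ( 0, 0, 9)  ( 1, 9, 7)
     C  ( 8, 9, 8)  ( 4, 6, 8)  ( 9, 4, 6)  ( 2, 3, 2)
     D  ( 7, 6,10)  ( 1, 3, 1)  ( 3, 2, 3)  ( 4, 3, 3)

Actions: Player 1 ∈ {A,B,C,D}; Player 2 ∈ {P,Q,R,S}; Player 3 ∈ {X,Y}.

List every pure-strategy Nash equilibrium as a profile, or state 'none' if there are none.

(A,P,X): not NE [P1→D gives 9>8]
(A,P,Y): not NE [P3→X gives 6>0]
(A,Q,X): not NE [P1→B gives 9>1; P2→P gives 8>7]
(A,Q,Y): not NE [P1→C gives 4>0; P2→P gives 9>8; P3→X gives 5>0]
(A,R,X): not NE [P1→B gives 9>2; P2→P gives 8>2; P3→Y gives 8>6]
(A,R,Y): not NE [P1→C gives 9>7; P2→P gives 9>0]
(A,S,X): not NE [P2→P gives 8>4; P3→Y gives 6>2]
(A,S,Y): not NE [P2→P gives 9>1]
(B,P,X): not NE [P1→D gives 9>5; P2→Q gives 8>4]
(B,P,Y): not NE [P1→A gives 9>5; P2→S gives 9>2; P3→X gives 8>7]
(B,Q,X): not NE [P3→Y gives 5>1]
(B,Q,Y): not NE [P1→C gives 4>0]
(B,R,X): not NE [P2→Q gives 8>6; P3→Y gives 9>3]
(B,R,Y): not NE [P1→C gives 9>0; P2→S gives 9>0]
(B,S,X): not NE [P1→A gives 8>6; P2→Q gives 8>5]
(B,S,Y): not NE [P1→A gives 8>1; P3→X gives 9>7]
(C,P,X): not NE [P1→D gives 9>5; P2→S gives 9>1; P3→Y gives 8>0]
(C,P,Y): not NE [P1→A gives 9>8]
(C,Q,X): not NE [P1→B gives 9>2; P2→S gives 9>2; P3→Y gives 8>7]
(C,Q,Y): not NE [P2→P gives 9>6]
(C,R,X): not NE [P1→B gives 9>1; P2→S gives 9>0; P3→Y gives 6>1]
(C,R,Y): not NE [P2→P gives 9>4]
(C,S,X): not NE [P1→A gives 8>4]
(C,S,Y): not NE [P1→A gives 8>2; P2→P gives 9>3; P3→X gives 4>2]
(D,P,X): not NE [P3→Y gives 10>8]
(D,P,Y): not NE [P1→A gives 9>7]
(D,Q,X): not NE [P1→B gives 9>5; P2→S gives 5>1]
(D,Q,Y): not NE [P1→C gives 4>1; P2→P gives 6>3]
(D,R,X): not NE [P1→B gives 9>6; P2→S gives 5>4]
(D,R,Y): not NE [P1→C gives 9>3; P2→P gives 6>2; P3→X gives 4>3]
(D,S,X): not NE [P1→A gives 8>6; P3→Y gives 3>2]
(D,S,Y): not NE [P1→A gives 8>4; P2→P gives 6>3]

PSNE: ∅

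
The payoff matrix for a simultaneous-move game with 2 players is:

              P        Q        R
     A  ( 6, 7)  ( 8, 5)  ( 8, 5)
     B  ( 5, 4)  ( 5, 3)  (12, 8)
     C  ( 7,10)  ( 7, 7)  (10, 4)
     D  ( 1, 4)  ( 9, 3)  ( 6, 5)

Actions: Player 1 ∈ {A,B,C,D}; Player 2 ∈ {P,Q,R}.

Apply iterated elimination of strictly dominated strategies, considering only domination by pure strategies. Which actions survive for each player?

Remaining: P1:{B,C} P2:{P,R}

P2 drop Q (P beats it: A:7>5 B:4>3 C:10>7 D:4>3)
P1 drop A (C beats it: P:7>6 R:10>8)
P1 drop D (B beats it: P:5>1 R:12>6)
P1→{B,C} P2→{P,R}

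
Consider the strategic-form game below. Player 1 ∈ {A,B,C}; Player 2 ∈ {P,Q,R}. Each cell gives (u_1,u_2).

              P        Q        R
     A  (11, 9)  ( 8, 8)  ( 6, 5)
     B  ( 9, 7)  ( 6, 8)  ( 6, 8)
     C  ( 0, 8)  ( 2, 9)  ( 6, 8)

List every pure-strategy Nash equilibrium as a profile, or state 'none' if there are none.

(A,P): NE
(A,Q): not NE [P2→P gives 9>8]
(A,R): not NE [P2→P gives 9>5]
(B,P): not NE [P1→A gives 11>9; P2→R gives 8>7]
(B,Q): not NE [P1→A gives 8>6]
(B,R): NE
(C,P): not NE [P1→A gives 11>0; P2→Q gives 9>8]
(C,Q): not NE [P1→A gives 8>2]
(C,R): not NE [P2→Q gives 9>8]

PSNE = {(A,P), (B,R)}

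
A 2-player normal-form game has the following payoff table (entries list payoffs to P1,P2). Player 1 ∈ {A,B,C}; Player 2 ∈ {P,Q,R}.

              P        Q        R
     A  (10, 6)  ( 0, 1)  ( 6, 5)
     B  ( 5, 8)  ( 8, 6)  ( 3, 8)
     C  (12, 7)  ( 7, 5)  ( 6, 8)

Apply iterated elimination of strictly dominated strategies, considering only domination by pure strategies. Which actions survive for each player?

P2 drop Q (P beats it: A:6>1 B:8>6 C:7>5)
P1 drop B (A beats it: P:10>5 R:6>3)
P1→{A,C} P2→{P,R}

IESDS → P1:{A,C} P2:{P,R}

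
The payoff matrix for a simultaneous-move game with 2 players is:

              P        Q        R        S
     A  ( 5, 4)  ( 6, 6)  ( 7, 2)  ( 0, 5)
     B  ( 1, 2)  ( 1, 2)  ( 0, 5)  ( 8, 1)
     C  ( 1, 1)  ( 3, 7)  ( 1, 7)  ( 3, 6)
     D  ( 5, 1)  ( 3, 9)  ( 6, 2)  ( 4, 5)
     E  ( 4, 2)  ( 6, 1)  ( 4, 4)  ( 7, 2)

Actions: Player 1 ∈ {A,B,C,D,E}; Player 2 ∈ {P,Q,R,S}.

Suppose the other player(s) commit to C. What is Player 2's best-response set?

u_2(P vs C) = 1
u_2(Q vs C) = 7
u_2(R vs C) = 7
u_2(S vs C) = 6
max payoff 7 at {Q,R}

BR_2 = {Q,R}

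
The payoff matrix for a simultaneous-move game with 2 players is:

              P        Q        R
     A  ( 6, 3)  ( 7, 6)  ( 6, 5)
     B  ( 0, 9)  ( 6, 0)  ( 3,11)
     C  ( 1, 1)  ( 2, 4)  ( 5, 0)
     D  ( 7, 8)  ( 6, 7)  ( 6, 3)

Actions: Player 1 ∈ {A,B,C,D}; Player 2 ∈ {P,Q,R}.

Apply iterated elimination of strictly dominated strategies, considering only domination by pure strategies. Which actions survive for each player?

IESDS → P1:{A,D} P2:{P,Q}

P1 drop B (A beats it: P:6>0 Q:7>6 R:6>3)
P1 drop C (A beats it: P:6>1 Q:7>2 R:6>5)
P2 drop R (Q beats it: A:6>5 D:7>3)
P1→{A,D} P2→{P,Q}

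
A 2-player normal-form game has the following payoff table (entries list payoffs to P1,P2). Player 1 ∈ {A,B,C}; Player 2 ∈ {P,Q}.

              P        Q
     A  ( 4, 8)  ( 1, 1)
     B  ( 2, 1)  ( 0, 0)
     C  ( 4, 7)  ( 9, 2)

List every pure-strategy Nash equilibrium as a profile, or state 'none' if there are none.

(A,P): NE
(A,Q): not NE [P1→C gives 9>1; P2→P gives 8>1]
(B,P): not NE [P1→C gives 4>2]
(B,Q): not NE [P1→C gives 9>0; P2→P gives 1>0]
(C,P): NE
(C,Q): not NE [P2→P gives 7>2]

PSNE = {(A,P), (C,P)}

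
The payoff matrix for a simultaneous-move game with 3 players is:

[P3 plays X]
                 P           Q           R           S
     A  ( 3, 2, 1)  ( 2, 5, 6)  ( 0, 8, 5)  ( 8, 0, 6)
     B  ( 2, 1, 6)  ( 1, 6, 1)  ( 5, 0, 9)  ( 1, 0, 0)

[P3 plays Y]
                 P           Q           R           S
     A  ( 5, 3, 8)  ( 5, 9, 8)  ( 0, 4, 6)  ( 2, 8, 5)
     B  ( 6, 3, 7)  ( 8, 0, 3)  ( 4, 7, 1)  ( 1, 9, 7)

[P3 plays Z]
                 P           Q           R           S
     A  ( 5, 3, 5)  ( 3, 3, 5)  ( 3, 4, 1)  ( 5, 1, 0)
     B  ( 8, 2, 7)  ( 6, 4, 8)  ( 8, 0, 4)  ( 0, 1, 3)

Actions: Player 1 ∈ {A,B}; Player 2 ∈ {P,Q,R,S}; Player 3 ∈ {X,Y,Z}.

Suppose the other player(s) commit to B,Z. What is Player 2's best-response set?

u_2(P vs B,Z) = 2
u_2(Q vs B,Z) = 4
u_2(R vs B,Z) = 0
u_2(S vs B,Z) = 1
max payoff 4 at {Q}

BR_2 = {Q}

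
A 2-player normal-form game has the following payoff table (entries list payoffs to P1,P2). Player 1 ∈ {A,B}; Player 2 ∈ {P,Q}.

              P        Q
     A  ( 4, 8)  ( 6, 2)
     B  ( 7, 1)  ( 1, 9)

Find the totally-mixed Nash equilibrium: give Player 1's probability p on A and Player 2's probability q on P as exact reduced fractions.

P1 indiff ⇒ q·4+(1-q)·6 = q·7+(1-q)·1 ⇒ q(-3) = (1-q)(-5) ⇒ q = 5/8
P2 indiff ⇒ p·8+(1-p)·1 = p·2+(1-p)·9 ⇒ p(6) = (1-p)(8) ⇒ p = 4/7

p=4/7, q=5/8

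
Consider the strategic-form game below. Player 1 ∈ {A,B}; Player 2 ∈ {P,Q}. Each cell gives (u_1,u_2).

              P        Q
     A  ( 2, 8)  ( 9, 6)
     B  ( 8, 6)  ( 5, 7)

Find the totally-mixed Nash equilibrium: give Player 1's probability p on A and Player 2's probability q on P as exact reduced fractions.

P1 indiff ⇒ q·2+(1-q)·9 = q·8+(1-q)·5 ⇒ q(-6) = (1-q)(-4) ⇒ q = 2/5
P2 indiff ⇒ p·8+(1-p)·6 = p·6+(1-p)·7 ⇒ p(2) = (1-p)(1) ⇒ p = 1/3

p=1/3, q=2/5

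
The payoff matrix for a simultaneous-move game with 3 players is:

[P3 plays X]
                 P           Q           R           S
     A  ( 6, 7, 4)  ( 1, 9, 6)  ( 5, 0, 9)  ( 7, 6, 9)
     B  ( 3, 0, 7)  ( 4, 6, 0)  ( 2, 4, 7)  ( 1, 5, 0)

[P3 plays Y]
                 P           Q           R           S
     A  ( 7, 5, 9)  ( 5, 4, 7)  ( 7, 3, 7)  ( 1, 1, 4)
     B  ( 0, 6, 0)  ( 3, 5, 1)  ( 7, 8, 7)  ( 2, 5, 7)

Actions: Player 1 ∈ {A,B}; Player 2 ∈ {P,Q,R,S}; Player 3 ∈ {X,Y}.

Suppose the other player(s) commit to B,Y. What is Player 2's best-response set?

P2 best: {R}

u_2(P vs B,Y) = 6
u_2(Q vs B,Y) = 5
u_2(R vs B,Y) = 8
u_2(S vs B,Y) = 5
max payoff 8 at {R}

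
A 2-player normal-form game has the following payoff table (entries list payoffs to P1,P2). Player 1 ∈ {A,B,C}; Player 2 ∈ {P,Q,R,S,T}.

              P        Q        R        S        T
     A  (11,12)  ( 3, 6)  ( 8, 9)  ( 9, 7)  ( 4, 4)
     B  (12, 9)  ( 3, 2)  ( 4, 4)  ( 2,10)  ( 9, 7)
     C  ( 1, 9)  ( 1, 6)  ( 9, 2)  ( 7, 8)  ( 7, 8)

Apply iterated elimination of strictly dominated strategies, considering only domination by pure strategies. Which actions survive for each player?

P2 drop Q (P beats it: A:12>6 B:9>2 C:9>6)
P2 drop R (P beats it: A:12>9 B:9>4 C:9>2)
P2 drop T (P beats it: A:12>4 B:9>7 C:9>8)
P1 drop C (A beats it: P:11>1 S:9>7)
P1→{A,B} P2→{P,S}

Remaining: P1:{A,B} P2:{P,S}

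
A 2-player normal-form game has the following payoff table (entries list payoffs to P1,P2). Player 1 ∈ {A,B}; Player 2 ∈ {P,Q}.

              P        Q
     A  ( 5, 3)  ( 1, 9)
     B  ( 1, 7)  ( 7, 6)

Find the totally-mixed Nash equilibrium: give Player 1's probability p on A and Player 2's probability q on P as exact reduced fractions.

P1 mixes 1/7 on A; P2 mixes 3/5 on P

P1 indiff ⇒ q·5+(1-q)·1 = q·1+(1-q)·7 ⇒ q(4) = (1-q)(6) ⇒ q = 3/5
P2 indiff ⇒ p·3+(1-p)·7 = p·9+(1-p)·6 ⇒ p(-6) = (1-p)(-1) ⇒ p = 1/7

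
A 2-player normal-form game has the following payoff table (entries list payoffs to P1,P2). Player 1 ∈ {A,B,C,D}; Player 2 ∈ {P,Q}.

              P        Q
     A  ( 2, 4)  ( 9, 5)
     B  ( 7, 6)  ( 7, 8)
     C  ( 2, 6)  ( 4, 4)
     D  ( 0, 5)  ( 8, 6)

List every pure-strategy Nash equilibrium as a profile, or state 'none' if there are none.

(A,P): not NE [P1→B gives 7>2; P2→Q gives 5>4]
(A,Q): NE
(B,P): not NE [P2→Q gives 8>6]
(B,Q): not NE [P1→A gives 9>7]
(C,P): not NE [P1→B gives 7>2]
(C,Q): not NE [P1→A gives 9>4; P2→P gives 6>4]
(D,P): not NE [P1→B gives 7>0; P2→Q gives 6>5]
(D,Q): not NE [P1→A gives 9>8]

PSNE = {(A,Q)}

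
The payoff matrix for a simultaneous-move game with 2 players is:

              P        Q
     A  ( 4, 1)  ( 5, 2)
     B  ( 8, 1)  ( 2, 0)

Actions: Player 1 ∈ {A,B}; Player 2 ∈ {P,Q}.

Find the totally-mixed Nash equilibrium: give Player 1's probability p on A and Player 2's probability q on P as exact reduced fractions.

p=1/2, q=3/7

P1 indiff ⇒ q·4+(1-q)·5 = q·8+(1-q)·2 ⇒ q(-4) = (1-q)(-3) ⇒ q = 3/7
P2 indiff ⇒ p·1+(1-p)·1 = p·2+(1-p)·0 ⇒ p(-1) = (1-p)(-1) ⇒ p = 1/2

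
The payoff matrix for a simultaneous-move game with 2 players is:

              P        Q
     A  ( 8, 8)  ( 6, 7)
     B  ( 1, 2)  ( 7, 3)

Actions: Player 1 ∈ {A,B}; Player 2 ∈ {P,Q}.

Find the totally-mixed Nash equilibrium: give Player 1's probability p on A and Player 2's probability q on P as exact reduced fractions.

P1 mixes 1/2 on A; P2 mixes 1/8 on P

P1 indiff ⇒ q·8+(1-q)·6 = q·1+(1-q)·7 ⇒ q(7) = (1-q)(1) ⇒ q = 1/8
P2 indiff ⇒ p·8+(1-p)·2 = p·7+(1-p)·3 ⇒ p(1) = (1-p)(1) ⇒ p = 1/2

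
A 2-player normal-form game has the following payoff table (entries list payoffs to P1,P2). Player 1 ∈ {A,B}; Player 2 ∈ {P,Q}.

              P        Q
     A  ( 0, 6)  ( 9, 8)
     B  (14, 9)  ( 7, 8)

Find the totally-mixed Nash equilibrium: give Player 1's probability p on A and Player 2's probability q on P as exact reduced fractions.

p=1/3, q=1/8

P1 indiff ⇒ q·0+(1-q)·9 = q·14+(1-q)·7 ⇒ q(-14) = (1-q)(-2) ⇒ q = 1/8
P2 indiff ⇒ p·6+(1-p)·9 = p·8+(1-p)·8 ⇒ p(-2) = (1-p)(-1) ⇒ p = 1/3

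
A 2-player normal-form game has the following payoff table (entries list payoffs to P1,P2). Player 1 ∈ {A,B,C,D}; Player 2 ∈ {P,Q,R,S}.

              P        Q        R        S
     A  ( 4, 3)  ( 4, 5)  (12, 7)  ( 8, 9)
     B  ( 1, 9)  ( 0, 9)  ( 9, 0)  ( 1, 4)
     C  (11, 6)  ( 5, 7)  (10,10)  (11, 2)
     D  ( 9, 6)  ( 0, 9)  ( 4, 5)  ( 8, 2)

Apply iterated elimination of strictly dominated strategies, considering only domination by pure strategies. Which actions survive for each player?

P1 drop B (A beats it: P:4>1 Q:4>0 R:12>9 S:8>1)
P1 drop D (C beats it: P:11>9 Q:5>0 R:10>4 S:11>8)
P2 drop P (Q beats it: A:5>3 C:7>6)
P2 drop Q (R beats it: A:7>5 C:10>7)
P1→{A,C} P2→{R,S}

Survivors P1:{A,C} P2:{R,S}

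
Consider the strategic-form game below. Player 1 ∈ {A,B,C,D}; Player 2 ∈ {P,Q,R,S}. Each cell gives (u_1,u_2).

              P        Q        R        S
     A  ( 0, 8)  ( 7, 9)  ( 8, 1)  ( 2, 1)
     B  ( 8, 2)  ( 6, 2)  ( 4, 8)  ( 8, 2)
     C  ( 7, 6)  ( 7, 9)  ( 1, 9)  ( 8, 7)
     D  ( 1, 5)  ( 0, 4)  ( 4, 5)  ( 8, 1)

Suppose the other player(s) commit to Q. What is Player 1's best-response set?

BR_1 = {A,C}

u_1(A vs Q) = 7
u_1(B vs Q) = 6
u_1(C vs Q) = 7
u_1(D vs Q) = 0
max payoff 7 at {A,C}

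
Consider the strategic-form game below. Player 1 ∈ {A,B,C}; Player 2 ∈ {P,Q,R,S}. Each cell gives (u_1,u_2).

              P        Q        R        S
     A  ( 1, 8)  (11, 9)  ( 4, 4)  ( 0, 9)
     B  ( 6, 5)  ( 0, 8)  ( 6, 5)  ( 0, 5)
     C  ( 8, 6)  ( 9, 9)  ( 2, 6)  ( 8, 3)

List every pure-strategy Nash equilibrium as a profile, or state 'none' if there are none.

NE set: (A,Q)

(A,P): not NE [P1→C gives 8>1; P2→S gives 9>8]
(A,Q): NE
(A,R): not NE [P1→B gives 6>4; P2→S gives 9>4]
(A,S): not NE [P1→C gives 8>0]
(B,P): not NE [P1→C gives 8>6; P2→Q gives 8>5]
(B,Q): not NE [P1→A gives 11>0]
(B,R): not NE [P2→Q gives 8>5]
(B,S): not NE [P1→C gives 8>0; P2→Q gives 8>5]
(C,P): not NE [P2→Q gives 9>6]
(C,Q): not NE [P1→A gives 11>9]
(C,R): not NE [P1→B gives 6>2; P2→Q gives 9>6]
(C,S): not NE [P2→Q gives 9>3]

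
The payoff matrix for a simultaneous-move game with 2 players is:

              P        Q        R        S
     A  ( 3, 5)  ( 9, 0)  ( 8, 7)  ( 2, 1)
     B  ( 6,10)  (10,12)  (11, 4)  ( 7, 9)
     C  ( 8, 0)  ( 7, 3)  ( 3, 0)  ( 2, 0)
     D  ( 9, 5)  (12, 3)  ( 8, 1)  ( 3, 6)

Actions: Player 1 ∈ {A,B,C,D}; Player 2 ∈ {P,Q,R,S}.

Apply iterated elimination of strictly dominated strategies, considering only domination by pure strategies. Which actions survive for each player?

P1 drop A (B beats it: P:6>3 Q:10>9 R:11>8 S:7>2)
P1 drop C (D beats it: P:9>8 Q:12>7 R:8>3 S:3>2)
P2 drop R (P beats it: B:10>4 D:5>1)
P1→{B,D} P2→{P,Q,S}

Remaining: P1:{B,D} P2:{P,Q,S}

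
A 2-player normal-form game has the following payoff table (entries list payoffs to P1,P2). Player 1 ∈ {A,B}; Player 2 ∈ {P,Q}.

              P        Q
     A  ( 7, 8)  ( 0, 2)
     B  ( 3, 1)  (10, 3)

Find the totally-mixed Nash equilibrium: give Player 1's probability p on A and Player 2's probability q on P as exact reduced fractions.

p=1/4, q=5/7

P1 indiff ⇒ q·7+(1-q)·0 = q·3+(1-q)·10 ⇒ q(4) = (1-q)(10) ⇒ q = 5/7
P2 indiff ⇒ p·8+(1-p)·1 = p·2+(1-p)·3 ⇒ p(6) = (1-p)(2) ⇒ p = 1/4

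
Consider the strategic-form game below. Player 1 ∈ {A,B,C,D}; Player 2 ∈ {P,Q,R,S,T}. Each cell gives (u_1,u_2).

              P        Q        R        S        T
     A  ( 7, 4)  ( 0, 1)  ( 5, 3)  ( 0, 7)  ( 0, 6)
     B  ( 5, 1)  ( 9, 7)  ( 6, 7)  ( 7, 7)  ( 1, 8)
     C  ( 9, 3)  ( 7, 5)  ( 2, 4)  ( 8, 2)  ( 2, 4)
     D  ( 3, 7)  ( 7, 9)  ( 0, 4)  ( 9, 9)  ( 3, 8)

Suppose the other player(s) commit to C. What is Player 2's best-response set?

P2 best: {Q}

u_2(P vs C) = 3
u_2(Q vs C) = 5
u_2(R vs C) = 4
u_2(S vs C) = 2
u_2(T vs C) = 4
max payoff 5 at {Q}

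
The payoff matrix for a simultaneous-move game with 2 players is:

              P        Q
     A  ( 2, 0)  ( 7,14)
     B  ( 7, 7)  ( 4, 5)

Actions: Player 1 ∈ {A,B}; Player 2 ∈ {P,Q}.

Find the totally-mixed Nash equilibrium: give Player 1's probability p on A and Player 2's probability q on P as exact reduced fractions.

P1 indiff ⇒ q·2+(1-q)·7 = q·7+(1-q)·4 ⇒ q(-5) = (1-q)(-3) ⇒ q = 3/8
P2 indiff ⇒ p·0+(1-p)·7 = p·14+(1-p)·5 ⇒ p(-14) = (1-p)(-2) ⇒ p = 1/8

P1 mixes 1/8 on A; P2 mixes 3/8 on P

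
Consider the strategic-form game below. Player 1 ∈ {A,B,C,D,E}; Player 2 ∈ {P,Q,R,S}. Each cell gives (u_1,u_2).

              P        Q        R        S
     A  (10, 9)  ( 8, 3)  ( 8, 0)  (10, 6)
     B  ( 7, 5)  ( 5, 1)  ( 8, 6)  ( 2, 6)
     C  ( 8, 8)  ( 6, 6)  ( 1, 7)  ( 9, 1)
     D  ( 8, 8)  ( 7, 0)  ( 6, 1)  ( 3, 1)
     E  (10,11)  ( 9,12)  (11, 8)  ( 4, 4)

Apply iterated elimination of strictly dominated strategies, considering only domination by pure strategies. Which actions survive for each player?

Remaining: P1:{A,E} P2:{P,Q}

P1 drop B (E beats it: P:10>7 Q:9>5 R:11>8 S:4>2)
P1 drop C (A beats it: P:10>8 Q:8>6 R:8>1 S:10>9)
P1 drop D (A beats it: P:10>8 Q:8>7 R:8>6 S:10>3)
P2 drop R (P beats it: A:9>0 E:11>8)
P2 drop S (P beats it: A:9>6 E:11>4)
P1→{A,E} P2→{P,Q}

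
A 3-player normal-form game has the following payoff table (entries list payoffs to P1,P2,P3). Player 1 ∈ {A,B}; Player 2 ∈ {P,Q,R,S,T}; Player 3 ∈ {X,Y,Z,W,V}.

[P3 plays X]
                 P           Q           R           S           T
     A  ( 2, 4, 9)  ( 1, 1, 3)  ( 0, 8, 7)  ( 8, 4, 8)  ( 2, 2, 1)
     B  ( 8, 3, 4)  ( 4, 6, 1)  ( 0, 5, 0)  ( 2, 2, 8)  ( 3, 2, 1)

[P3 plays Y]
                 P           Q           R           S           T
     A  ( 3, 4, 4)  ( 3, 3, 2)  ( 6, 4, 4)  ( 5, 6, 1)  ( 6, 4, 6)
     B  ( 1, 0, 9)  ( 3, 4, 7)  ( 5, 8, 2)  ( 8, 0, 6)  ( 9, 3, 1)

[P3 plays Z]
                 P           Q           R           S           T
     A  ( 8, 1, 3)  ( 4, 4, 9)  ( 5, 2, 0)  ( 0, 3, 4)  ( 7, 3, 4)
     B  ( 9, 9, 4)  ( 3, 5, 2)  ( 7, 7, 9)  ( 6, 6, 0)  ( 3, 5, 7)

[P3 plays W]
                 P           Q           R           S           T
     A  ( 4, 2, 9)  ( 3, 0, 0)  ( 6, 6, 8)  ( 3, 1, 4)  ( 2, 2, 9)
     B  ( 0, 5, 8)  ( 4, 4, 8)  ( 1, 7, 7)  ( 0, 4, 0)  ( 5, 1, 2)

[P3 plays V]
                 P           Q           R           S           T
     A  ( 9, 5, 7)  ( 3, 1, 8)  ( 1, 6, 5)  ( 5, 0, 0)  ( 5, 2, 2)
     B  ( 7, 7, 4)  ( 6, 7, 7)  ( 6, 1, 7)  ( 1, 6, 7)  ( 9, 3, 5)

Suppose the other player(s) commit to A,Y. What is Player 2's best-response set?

BR_2 = {S}

u_2(P vs A,Y) = 4
u_2(Q vs A,Y) = 3
u_2(R vs A,Y) = 4
u_2(S vs A,Y) = 6
u_2(T vs A,Y) = 4
max payoff 6 at {S}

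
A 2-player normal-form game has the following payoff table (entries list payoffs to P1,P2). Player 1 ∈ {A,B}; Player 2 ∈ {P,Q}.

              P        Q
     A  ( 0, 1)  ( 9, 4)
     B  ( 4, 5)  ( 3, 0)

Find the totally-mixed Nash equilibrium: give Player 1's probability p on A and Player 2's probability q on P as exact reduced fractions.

P1 indiff ⇒ q·0+(1-q)·9 = q·4+(1-q)·3 ⇒ q(-4) = (1-q)(-6) ⇒ q = 3/5
P2 indiff ⇒ p·1+(1-p)·5 = p·4+(1-p)·0 ⇒ p(-3) = (1-p)(-5) ⇒ p = 5/8

p=5/8, q=3/5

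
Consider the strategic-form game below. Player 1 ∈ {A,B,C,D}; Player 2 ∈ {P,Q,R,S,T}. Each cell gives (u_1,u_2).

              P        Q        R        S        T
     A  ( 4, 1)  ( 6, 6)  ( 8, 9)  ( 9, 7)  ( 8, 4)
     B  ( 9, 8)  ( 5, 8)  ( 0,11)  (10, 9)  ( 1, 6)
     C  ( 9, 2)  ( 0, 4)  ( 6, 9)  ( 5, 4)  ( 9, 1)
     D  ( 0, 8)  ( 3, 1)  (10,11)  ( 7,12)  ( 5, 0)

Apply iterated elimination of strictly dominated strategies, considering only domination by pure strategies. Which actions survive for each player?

P2 drop P (R beats it: A:9>1 B:11>8 C:9>2 D:11>8)
P2 drop Q (R beats it: A:9>6 B:11>8 C:9>4 D:11>1)
P2 drop T (R beats it: A:9>4 B:11>6 C:9>1 D:11>0)
P1 drop C (A beats it: R:8>6 S:9>5)
P1→{A,B,D} P2→{R,S}

Survivors P1:{A,B,D} P2:{R,S}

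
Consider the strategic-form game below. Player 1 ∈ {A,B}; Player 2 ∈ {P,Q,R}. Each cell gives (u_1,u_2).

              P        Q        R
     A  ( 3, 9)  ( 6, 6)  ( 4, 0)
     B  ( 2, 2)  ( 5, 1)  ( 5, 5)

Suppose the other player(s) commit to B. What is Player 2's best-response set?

u_2(P vs B) = 2
u_2(Q vs B) = 1
u_2(R vs B) = 5
max payoff 5 at {R}

BR_2 = {R}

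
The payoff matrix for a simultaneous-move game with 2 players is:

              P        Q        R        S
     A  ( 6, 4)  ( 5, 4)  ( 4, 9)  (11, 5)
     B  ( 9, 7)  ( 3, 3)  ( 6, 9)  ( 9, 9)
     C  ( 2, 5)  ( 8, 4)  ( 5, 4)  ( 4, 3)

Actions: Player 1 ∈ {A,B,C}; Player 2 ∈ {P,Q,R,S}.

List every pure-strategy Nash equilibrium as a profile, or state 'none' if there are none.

PSNE = {(B,R)}

(A,P): not NE [P1→B gives 9>6; P2→R gives 9>4]
(A,Q): not NE [P1→C gives 8>5; P2→R gives 9>4]
(A,R): not NE [P1→B gives 6>4]
(A,S): not NE [P2→R gives 9>5]
(B,P): not NE [P2→S gives 9>7]
(B,Q): not NE [P1→C gives 8>3; P2→S gives 9>3]
(B,R): NE
(B,S): not NE [P1→A gives 11>9]
(C,P): not NE [P1→B gives 9>2]
(C,Q): not NE [P2→P gives 5>4]
(C,R): not NE [P1→B gives 6>5; P2→P gives 5>4]
(C,S): not NE [P1→A gives 11>4; P2→P gives 5>3]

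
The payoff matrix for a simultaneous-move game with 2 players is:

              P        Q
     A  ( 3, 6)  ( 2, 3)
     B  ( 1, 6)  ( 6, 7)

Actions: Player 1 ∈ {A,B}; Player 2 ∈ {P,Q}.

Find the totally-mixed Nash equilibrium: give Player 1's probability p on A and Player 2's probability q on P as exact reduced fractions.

P1 mixes 1/4 on A; P2 mixes 2/3 on P

P1 indiff ⇒ q·3+(1-q)·2 = q·1+(1-q)·6 ⇒ q(2) = (1-q)(4) ⇒ q = 2/3
P2 indiff ⇒ p·6+(1-p)·6 = p·3+(1-p)·7 ⇒ p(3) = (1-p)(1) ⇒ p = 1/4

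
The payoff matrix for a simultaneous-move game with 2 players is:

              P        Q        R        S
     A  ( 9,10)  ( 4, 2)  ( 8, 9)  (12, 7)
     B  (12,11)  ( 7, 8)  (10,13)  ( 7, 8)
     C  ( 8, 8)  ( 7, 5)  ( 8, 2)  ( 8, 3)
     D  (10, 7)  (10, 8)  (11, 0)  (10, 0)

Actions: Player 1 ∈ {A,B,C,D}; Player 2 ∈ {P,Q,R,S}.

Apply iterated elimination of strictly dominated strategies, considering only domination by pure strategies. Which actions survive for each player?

P1 drop C (D beats it: P:10>8 Q:10>7 R:11>8 S:10>8)
P2 drop S (P beats it: A:10>7 B:11>8 D:7>0)
P1 drop A (B beats it: P:12>9 Q:7>4 R:10>8)
P1→{B,D} P2→{P,Q,R}

IESDS → P1:{B,D} P2:{P,Q,R}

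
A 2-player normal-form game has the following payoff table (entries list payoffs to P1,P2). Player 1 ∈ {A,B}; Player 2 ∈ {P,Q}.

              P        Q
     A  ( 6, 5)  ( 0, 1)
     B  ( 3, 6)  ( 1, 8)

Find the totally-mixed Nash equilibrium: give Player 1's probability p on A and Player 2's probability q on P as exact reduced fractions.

P1 mixes 1/3 on A; P2 mixes 1/4 on P

P1 indiff ⇒ q·6+(1-q)·0 = q·3+(1-q)·1 ⇒ q(3) = (1-q)(1) ⇒ q = 1/4
P2 indiff ⇒ p·5+(1-p)·6 = p·1+(1-p)·8 ⇒ p(4) = (1-p)(2) ⇒ p = 1/3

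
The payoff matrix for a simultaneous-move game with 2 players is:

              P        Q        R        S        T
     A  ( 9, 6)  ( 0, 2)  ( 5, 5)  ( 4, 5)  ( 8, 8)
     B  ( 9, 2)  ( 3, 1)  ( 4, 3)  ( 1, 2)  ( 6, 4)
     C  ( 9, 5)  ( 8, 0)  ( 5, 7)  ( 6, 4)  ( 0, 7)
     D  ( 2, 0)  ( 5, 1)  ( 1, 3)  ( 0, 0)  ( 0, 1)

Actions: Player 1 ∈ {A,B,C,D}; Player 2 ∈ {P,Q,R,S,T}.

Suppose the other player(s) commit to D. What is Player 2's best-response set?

u_2(P vs D) = 0
u_2(Q vs D) = 1
u_2(R vs D) = 3
u_2(S vs D) = 0
u_2(T vs D) = 1
max payoff 3 at {R}

P2 best: {R}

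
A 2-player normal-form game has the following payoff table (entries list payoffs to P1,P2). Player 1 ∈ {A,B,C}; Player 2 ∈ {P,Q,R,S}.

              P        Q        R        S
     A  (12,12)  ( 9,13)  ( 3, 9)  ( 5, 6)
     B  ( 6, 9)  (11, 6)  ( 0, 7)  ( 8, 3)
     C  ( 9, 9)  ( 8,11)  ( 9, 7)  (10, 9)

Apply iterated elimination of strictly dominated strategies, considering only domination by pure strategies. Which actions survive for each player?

Survivors P1:{A,B} P2:{P,Q}

P2 drop R (P beats it: A:12>9 B:9>7 C:9>7)
P2 drop S (Q beats it: A:13>6 B:6>3 C:11>9)
P1 drop C (A beats it: P:12>9 Q:9>8)
P1→{A,B} P2→{P,Q}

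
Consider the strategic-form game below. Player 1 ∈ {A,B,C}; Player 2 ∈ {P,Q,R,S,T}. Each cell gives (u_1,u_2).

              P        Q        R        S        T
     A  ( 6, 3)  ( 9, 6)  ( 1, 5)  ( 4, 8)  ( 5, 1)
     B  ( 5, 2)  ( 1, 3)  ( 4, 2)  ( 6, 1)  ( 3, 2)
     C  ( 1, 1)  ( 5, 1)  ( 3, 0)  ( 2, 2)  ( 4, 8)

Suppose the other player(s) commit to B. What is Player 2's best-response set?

P2 best: {Q}

u_2(P vs B) = 2
u_2(Q vs B) = 3
u_2(R vs B) = 2
u_2(S vs B) = 1
u_2(T vs B) = 2
max payoff 3 at {Q}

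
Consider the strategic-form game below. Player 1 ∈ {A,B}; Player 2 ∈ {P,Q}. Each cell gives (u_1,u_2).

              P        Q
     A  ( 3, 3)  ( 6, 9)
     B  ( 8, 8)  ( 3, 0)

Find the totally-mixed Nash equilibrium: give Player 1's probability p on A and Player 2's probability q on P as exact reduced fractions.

P1 indiff ⇒ q·3+(1-q)·6 = q·8+(1-q)·3 ⇒ q(-5) = (1-q)(-3) ⇒ q = 3/8
P2 indiff ⇒ p·3+(1-p)·8 = p·9+(1-p)·0 ⇒ p(-6) = (1-p)(-8) ⇒ p = 4/7

(p,q) = (4/7, 3/8)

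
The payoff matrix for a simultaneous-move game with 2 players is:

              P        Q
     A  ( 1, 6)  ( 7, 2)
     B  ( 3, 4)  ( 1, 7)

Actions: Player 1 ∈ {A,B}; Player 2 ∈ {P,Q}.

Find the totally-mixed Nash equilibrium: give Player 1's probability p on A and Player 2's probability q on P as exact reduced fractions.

P1 indiff ⇒ q·1+(1-q)·7 = q·3+(1-q)·1 ⇒ q(-2) = (1-q)(-6) ⇒ q = 3/4
P2 indiff ⇒ p·6+(1-p)·4 = p·2+(1-p)·7 ⇒ p(4) = (1-p)(3) ⇒ p = 3/7

(p,q) = (3/7, 3/4)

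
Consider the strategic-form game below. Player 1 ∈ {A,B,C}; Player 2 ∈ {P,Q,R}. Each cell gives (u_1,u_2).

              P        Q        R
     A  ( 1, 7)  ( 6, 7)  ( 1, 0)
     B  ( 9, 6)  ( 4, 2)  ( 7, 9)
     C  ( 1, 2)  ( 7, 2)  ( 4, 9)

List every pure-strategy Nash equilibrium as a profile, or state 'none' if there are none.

(A,P): not NE [P1→B gives 9>1]
(A,Q): not NE [P1→C gives 7>6]
(A,R): not NE [P1→B gives 7>1; P2→Q gives 7>0]
(B,P): not NE [P2→R gives 9>6]
(B,Q): not NE [P1→C gives 7>4; P2→R gives 9>2]
(B,R): NE
(C,P): not NE [P1→B gives 9>1; P2→R gives 9>2]
(C,Q): not NE [P2→R gives 9>2]
(C,R): not NE [P1→B gives 7>4]

NE set: (B,R)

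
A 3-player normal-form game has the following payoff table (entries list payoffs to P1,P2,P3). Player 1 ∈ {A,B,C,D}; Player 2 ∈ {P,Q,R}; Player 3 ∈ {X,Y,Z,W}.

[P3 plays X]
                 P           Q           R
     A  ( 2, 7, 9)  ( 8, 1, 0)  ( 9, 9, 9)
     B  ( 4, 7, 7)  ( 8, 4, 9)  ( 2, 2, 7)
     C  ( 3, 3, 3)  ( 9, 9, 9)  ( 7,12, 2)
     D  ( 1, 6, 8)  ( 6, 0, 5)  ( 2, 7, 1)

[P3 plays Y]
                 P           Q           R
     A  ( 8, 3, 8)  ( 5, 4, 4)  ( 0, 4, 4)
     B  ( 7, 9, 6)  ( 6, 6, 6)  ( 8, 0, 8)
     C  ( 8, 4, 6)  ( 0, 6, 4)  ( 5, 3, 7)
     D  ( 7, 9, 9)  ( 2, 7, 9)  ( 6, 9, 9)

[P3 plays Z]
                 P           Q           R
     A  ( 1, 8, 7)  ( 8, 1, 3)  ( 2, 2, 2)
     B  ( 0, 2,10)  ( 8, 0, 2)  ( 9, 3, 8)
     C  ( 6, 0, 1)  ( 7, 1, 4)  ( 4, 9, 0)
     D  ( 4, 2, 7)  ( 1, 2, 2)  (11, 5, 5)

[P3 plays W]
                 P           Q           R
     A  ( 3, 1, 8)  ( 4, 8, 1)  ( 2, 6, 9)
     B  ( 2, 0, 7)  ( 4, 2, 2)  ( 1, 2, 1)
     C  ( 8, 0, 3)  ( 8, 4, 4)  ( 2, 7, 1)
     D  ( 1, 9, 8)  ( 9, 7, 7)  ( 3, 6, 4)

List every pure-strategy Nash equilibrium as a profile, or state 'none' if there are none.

NE set: (A,R,X)

(A,P,X): not NE [P1→B gives 4>2; P2→R gives 9>7]
(A,P,Y): not NE [P2→R gives 4>3; P3→X gives 9>8]
(A,P,Z): not NE [P1→C gives 6>1; P3→X gives 9>7]
(A,P,W): not NE [P1→C gives 8>3; P2→Q gives 8>1; P3→X gives 9>8]
(A,Q,X): not NE [P1→C gives 9>8; P2→R gives 9>1; P3→Y gives 4>0]
(A,Q,Y): not NE [P1→B gives 6>5]
(A,Q,Z): not NE [P2→P gives 8>1; P3→Y gives 4>3]
(A,Q,W): not NE [P1→D gives 9>4; P3→Y gives 4>1]
(A,R,X): NE
(A,R,Y): not NE [P1→B gives 8>0; P3→W gives 9>4]
(A,R,Z): not NE [P1→D gives 11>2; P2→P gives 8>2; P3→W gives 9>2]
(A,R,W): not NE [P1→D gives 3>2; P2→Q gives 8>6]
(B,P,X): not NE [P3→Z gives 10>7]
(B,P,Y): not NE [P1→C gives 8>7; P3→Z gives 10>6]
(B,P,Z): not NE [P1→C gives 6>0; P2→R gives 3>2]
(B,P,W): not NE [P1→C gives 8>2; P2→R gives 2>0; P3→Z gives 10>7]
(B,Q,X): not NE [P1→C gives 9>8; P2→P gives 7>4]
(B,Q,Y): not NE [P2→P gives 9>6; P3→X gives 9>6]
(B,Q,Z): not NE [P2→R gives 3>0; P3→X gives 9>2]
(B,Q,W): not NE [P1→D gives 9>4; P3→X gives 9>2]
(B,R,X): not NE [P1→A gives 9>2; P2→P gives 7>2; P3→Z gives 8>7]
(B,R,Y): not NE [P2→P gives 9>0]
(B,R,Z): not NE [P1→D gives 11>9]
(B,R,W): not NE [P1→D gives 3>1; P3→Z gives 8>1]
(C,P,X): not NE [P1→B gives 4>3; P2→R gives 12>3; P3→Y gives 6>3]
(C,P,Y): not NE [P2→Q gives 6>4]
(C,P,Z): not NE [P2→R gives 9>0; P3→Y gives 6>1]
(C,P,W): not NE [P2→R gives 7>0; P3→Y gives 6>3]
(C,Q,X): not NE [P2→R gives 12>9]
(C,Q,Y): not NE [P1→B gives 6>0; P3→X gives 9>4]
(C,Q,Z): not NE [P1→B gives 8>7; P2→R gives 9>1; P3→X gives 9>4]
(C,Q,W): not NE [P1→D gives 9>8; P2→R gives 7>4; P3→X gives 9>4]
(C,R,X): not NE [P1→A gives 9>7; P3→Y gives 7>2]
(C,R,Y): not NE [P1→B gives 8>5; P2→Q gives 6>3]
(C,R,Z): not NE [P1→D gives 11>4; P3→Y gives 7>0]
(C,R,W): not NE [P1→D gives 3>2; P3→Y gives 7>1]
(D,P,X): not NE [P1→B gives 4>1; P2→R gives 7>6; P3→Y gives 9>8]
(D,P,Y): not NE [P1→C gives 8>7]
(D,P,Z): not NE [P1→C gives 6>4; P2→R gives 5>2; P3→Y gives 9>7]
(D,P,W): not NE [P1→C gives 8>1; P3→Y gives 9>8]
(D,Q,X): not NE [P1→C gives 9>6; P2→R gives 7>0; P3→Y gives 9>5]
(D,Q,Y): not NE [P1→B gives 6>2; P2→R gives 9>7]
(D,Q,Z): not NE [P1→B gives 8>1; P2→R gives 5>2; P3→Y gives 9>2]
(D,Q,W): not NE [P2→P gives 9>7; P3→Y gives 9>7]
(D,R,X): not NE [P1→A gives 9>2; P3→Y gives 9>1]
(D,R,Y): not NE [P1→B gives 8>6]
(D,R,Z): not NE [P3→Y gives 9>5]
(D,R,W): not NE [P2→P gives 9>6; P3→Y gives 9>4]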